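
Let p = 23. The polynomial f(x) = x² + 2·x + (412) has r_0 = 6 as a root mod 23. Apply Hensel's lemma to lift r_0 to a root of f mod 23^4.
r_3 = 23627 (mod 279841)

Hensel: r_{i+1} = r_i − f(r_i)·(f′(r_i))^{-1} mod 23^{i+2}, f′(x) = 2x + 2. Iterate:
  r_0 = 6 (mod 23)
  r_1 = 351 (mod 529)
  r_2 = 11460 (mod 12167)
  r_3 = 23627 (mod 279841)
Final: r = 23627 satisfies f(r) ≡ 0 mod 23^4.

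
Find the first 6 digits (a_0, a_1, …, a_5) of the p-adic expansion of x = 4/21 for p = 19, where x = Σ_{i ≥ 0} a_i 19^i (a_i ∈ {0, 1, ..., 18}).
(a_0, …, a_5) = (2, 18, 9, 4, 7, 15)

v_19(4/21) = 0 (numerator and denominator both coprime to 19), so x ∈ ℤ_19^×. Compute digits iteratively via a_i = x_i mod 19, x_{i+1} = (x_i − a_i)/19, with x_0 = x:
  x_0 = 4/21;  a_0 = 2;  x_1 = (x_0 − 2)/19 = -2/21
  x_1 = -2/21;  a_1 = 18;  x_2 = (x_1 − 18)/19 = -20/21
  x_2 = -20/21;  a_2 = 9;  x_3 = (x_2 − 9)/19 = -11/21
  x_3 = -11/21;  a_3 = 4;  x_4 = (x_3 − 4)/19 = -5/21
  x_4 = -5/21;  a_4 = 7;  x_5 = (x_4 − 7)/19 = -8/21
  x_5 = -8/21;  a_5 = 15;  x_6 = (x_5 − 15)/19 = -17/21
Digits: (2, 18, 9, 4, 7, 15).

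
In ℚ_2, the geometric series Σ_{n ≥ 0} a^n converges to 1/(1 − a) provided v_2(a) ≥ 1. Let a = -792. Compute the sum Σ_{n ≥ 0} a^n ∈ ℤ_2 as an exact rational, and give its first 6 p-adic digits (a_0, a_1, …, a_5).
Σ a^n = 1/(1 − a) = 1/793;  first 6 digits = (1, 0, 0, 1, 0, 1)

v_2(a) = 3 ≥ 1, so the series converges in ℤ_2 to 1/(1 − a) = 1/(1 − (-792)) = 1/793. Expand this rational in ℤ_2: compute digits iteratively via d_i = x_i mod 2, x_{i+1} = (x_i − d_i)/2. The first 6 digits are (1, 0, 0, 1, 0, 1).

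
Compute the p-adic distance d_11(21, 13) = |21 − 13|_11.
d_11(21, 13) = 1

Step 1 — x − y = 21 − 13 = 8. Step 2 — v_11(8) = 0 (factor: 8 = (11^0 · 8); the sign does not affect v_p). Step 3 — |x − y|_11 = 11^{0} = 1.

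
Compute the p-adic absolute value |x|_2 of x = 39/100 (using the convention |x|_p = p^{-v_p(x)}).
|39/100|_2 = 4

Step 1 — compute v_2(x) by factoring powers of 2 out of the numerator and denominator: v_2(39/100) = -2. Step 2 — apply |x|_p = p^{-v_p(x)} = 2^{2} = 4.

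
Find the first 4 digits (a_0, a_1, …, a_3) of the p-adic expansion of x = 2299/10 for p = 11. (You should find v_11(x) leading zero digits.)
(a_0, …, a_3) = (0, 0, 3, 1)

v_11(2299/10) = 2, so a_0 = ... = a_1 = 0. Factor out: x = 11^2 · u with u = 19/10 a unit in ℤ_11. Expand u iteratively via a_{v+i} = u_i mod 11, u_{i+1} = (u_i − a_{v+i})/11:
  u_0 = 19/10;  a_2 = 3;  u_1 = (u_0 − 3)/11 = -1/10
  u_1 = -1/10;  a_3 = 1;  u_2 = (u_1 − 1)/11 = -1/10
Digits: (0, 0, 3, 1).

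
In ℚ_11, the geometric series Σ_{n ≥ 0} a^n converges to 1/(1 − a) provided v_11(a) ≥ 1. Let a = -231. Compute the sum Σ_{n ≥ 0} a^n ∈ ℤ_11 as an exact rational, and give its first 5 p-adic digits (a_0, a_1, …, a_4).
Σ a^n = 1/(1 − a) = 1/232;  first 5 digits = (1, 1, 10, 7, 9)

v_11(a) = 1 ≥ 1, so the series converges in ℤ_11 to 1/(1 − a) = 1/(1 − (-231)) = 1/232. Expand this rational in ℤ_11: compute digits iteratively via d_i = x_i mod 11, x_{i+1} = (x_i − d_i)/11. The first 5 digits are (1, 1, 10, 7, 9).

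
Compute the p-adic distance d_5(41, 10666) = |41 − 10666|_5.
d_5(41, 10666) = 1/625

Step 1 — x − y = 41 − 10666 = -10625. Step 2 — v_5(-10625) = 4 (factor: -10625 = −(5^4 · 17); the sign does not affect v_p). Step 3 — |x − y|_5 = 5^{-4} = 1/625.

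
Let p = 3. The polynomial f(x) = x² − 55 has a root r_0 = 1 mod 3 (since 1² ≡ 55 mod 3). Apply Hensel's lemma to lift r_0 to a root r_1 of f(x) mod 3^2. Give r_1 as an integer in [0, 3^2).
r_1 = 1 (mod 9)

Hensel's recurrence: r_{i+1} = r_i − f(r_i)·(f′(r_i))^{-1} mod 3^{i+2}, with f′(x) = 2x. Iterate:
  r_0 = 1 (mod 3)
  r_1 = 1 (mod 9)
Final: r_1 = 1, and one checks f(r_1) ≡ 0 mod 3^2.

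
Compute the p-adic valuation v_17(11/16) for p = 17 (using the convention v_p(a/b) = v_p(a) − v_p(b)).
v_17(11/16) = 0

Factor powers of 17 from the numerator and denominator of the reduced fraction: 11 = 17^0 · 11 and 16 = 17^0 · 16. Apply v_p(a/b) = v_p(a) − v_p(b): v_17(11/16) = 0 − 0 = 0.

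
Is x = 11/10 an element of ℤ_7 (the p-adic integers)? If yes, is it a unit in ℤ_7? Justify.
x ∈ ℤ_7^× (unit); v_7(x) = 0

ℤ_7 = {x ∈ ℚ_7 : v_7(x) ≥ 0} and ℤ_7^× = {x ∈ ℤ_7 : v_7(x) = 0}. Here v_7(11/10) = v_7(num) − v_7(den) = 0; compare against these criteria.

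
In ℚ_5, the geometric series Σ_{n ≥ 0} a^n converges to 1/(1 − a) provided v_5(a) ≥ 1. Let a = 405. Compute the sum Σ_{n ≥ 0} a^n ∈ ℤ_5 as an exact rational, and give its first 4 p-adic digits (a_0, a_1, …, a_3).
Σ a^n = 1/(1 − a) = -1/404;  first 4 digits = (1, 1, 2, 1)

v_5(a) = 1 ≥ 1, so the series converges in ℤ_5 to 1/(1 − a) = 1/(1 − 405) = -1/404. Expand this rational in ℤ_5: compute digits iteratively via d_i = x_i mod 5, x_{i+1} = (x_i − d_i)/5. The first 4 digits are (1, 1, 2, 1).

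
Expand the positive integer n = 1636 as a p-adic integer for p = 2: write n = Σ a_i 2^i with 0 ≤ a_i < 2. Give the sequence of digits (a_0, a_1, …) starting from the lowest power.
(a_0, a_1, …) = (0, 0, 1, 0, 0, 1, 1, 0, 0, 1, 1)

Repeated division by 2 gives the digits low-to-high: 1636 = 1·2^2 + 1·2^5 + 1·2^6 + 1·2^9 + 1·2^10. Digit sequence: (0, 0, 1, 0, 0, 1, 1, 0, 0, 1, 1).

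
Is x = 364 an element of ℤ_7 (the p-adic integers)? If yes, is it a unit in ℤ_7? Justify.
x ∈ ℤ_7 but not a unit; v_7(x) = 1 > 0

ℤ_7 = {x ∈ ℚ_7 : v_7(x) ≥ 0} and ℤ_7^× = {x ∈ ℤ_7 : v_7(x) = 0}. Here v_7(364) = v_7(num) − v_7(den) = 1; compare against these criteria.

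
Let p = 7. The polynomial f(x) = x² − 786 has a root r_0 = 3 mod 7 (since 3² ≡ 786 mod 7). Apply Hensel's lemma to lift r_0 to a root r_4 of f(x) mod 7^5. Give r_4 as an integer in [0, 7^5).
r_4 = 1725 (mod 16807)

Hensel's recurrence: r_{i+1} = r_i − f(r_i)·(f′(r_i))^{-1} mod 7^{i+2}, with f′(x) = 2x. Iterate:
  r_0 = 3 (mod 7)
  r_1 = 10 (mod 49)
  r_2 = 10 (mod 343)
  r_3 = 1725 (mod 2401)
  r_4 = 1725 (mod 16807)
Final: r_4 = 1725, and one checks f(r_4) ≡ 0 mod 7^5.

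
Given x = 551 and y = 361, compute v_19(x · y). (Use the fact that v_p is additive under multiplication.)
v_19(198911) = 3

v_p(x) = 1 (factor: 551 = 19^1 · 29); v_p(y) = 2 (factor: 361 = 19^2 · 1). Additivity: v_p(xy) = v_p(x) + v_p(y) = 1 + 2 = 3. (Direct check: xy = 198911 = 19^3 · (29).)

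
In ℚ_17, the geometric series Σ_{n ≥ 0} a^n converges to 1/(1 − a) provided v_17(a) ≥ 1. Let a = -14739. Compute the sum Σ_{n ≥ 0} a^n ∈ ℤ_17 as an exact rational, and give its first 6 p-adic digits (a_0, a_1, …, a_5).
Σ a^n = 1/(1 − a) = 1/14740;  first 6 digits = (1, 0, 0, 14, 16, 16)

v_17(a) = 3 ≥ 1, so the series converges in ℤ_17 to 1/(1 − a) = 1/(1 − (-14739)) = 1/14740. Expand this rational in ℤ_17: compute digits iteratively via d_i = x_i mod 17, x_{i+1} = (x_i − d_i)/17. The first 6 digits are (1, 0, 0, 14, 16, 16).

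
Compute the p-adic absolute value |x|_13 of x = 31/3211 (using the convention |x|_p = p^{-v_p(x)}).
|31/3211|_13 = 169

Step 1 — compute v_13(x) by factoring powers of 13 out of the numerator and denominator: v_13(31/3211) = -2. Step 2 — apply |x|_p = p^{-v_p(x)} = 13^{2} = 169.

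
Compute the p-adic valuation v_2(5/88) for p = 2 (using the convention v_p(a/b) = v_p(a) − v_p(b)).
v_2(5/88) = -3

Factor powers of 2 from the numerator and denominator of the reduced fraction: 5 = 2^0 · 5 and 88 = 2^3 · 11. Apply v_p(a/b) = v_p(a) − v_p(b): v_2(5/88) = 0 − 3 = -3.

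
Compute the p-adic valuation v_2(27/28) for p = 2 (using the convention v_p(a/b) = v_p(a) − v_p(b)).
v_2(27/28) = -2

Factor powers of 2 from the numerator and denominator of the reduced fraction: 27 = 2^0 · 27 and 28 = 2^2 · 7. Apply v_p(a/b) = v_p(a) − v_p(b): v_2(27/28) = 0 − 2 = -2.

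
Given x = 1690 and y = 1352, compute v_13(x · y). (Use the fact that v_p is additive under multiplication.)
v_13(2284880) = 4

v_p(x) = 2 (factor: 1690 = 13^2 · 10); v_p(y) = 2 (factor: 1352 = 13^2 · 8). Additivity: v_p(xy) = v_p(x) + v_p(y) = 2 + 2 = 4. (Direct check: xy = 2284880 = 13^4 · (80).)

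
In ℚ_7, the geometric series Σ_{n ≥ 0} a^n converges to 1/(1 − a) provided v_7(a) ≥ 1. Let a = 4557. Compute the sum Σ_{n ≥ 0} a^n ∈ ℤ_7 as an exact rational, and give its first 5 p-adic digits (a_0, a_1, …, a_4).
Σ a^n = 1/(1 − a) = -1/4556;  first 5 digits = (1, 0, 2, 6, 5)

v_7(a) = 2 ≥ 1, so the series converges in ℤ_7 to 1/(1 − a) = 1/(1 − 4557) = -1/4556. Expand this rational in ℤ_7: compute digits iteratively via d_i = x_i mod 7, x_{i+1} = (x_i − d_i)/7. The first 5 digits are (1, 0, 2, 6, 5).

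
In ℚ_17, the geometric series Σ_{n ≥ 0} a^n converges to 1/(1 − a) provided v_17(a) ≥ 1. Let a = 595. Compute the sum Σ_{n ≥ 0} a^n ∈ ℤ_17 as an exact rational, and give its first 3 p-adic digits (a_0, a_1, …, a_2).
Σ a^n = 1/(1 − a) = -1/594;  first 3 digits = (1, 1, 3)

v_17(a) = 1 ≥ 1, so the series converges in ℤ_17 to 1/(1 − a) = 1/(1 − 595) = -1/594. Expand this rational in ℤ_17: compute digits iteratively via d_i = x_i mod 17, x_{i+1} = (x_i − d_i)/17. The first 3 digits are (1, 1, 3).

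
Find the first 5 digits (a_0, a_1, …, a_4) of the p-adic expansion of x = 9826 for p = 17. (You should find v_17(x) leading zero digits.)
(a_0, …, a_4) = (0, 0, 0, 2, 0)

v_17(9826) = 3, so a_0 = ... = a_2 = 0. Factor out: x = 17^3 · u with u = 2 a unit in ℤ_17. Expand u iteratively via a_{v+i} = u_i mod 17, u_{i+1} = (u_i − a_{v+i})/17:
  u_0 = 2;  a_3 = 2;  u_1 = (u_0 − 2)/17 = 0
  u_1 = 0;  a_4 = 0;  u_2 = (u_1 − 0)/17 = 0
Digits: (0, 0, 0, 2, 0).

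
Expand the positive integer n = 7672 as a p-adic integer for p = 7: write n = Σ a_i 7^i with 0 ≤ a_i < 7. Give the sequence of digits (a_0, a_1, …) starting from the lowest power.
(a_0, a_1, …) = (0, 4, 2, 1, 3)

Repeated division by 7 gives the digits low-to-high: 7672 = 4·7^1 + 2·7^2 + 1·7^3 + 3·7^4. Digit sequence: (0, 4, 2, 1, 3).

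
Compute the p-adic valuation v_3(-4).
v_3(-4) = 0

v_3(n) is the largest exponent k such that 3^k divides n. Factor out: -4 = -3^0 · 4. (Sign doesn't affect v_p.) So v_3(-4) = 0.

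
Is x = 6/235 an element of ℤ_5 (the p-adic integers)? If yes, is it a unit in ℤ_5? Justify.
x ∉ ℤ_5 (v_5(x) = -1 < 0)

ℤ_5 = {x ∈ ℚ_5 : v_5(x) ≥ 0} and ℤ_5^× = {x ∈ ℤ_5 : v_5(x) = 0}. Here v_5(6/235) = v_5(num) − v_5(den) = -1; compare against these criteria.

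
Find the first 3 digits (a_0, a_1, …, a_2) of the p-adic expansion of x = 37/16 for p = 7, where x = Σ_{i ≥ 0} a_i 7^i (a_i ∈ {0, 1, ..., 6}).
(a_0, …, a_2) = (1, 5, 5)

v_7(37/16) = 0 (numerator and denominator both coprime to 7), so x ∈ ℤ_7^×. Compute digits iteratively via a_i = x_i mod 7, x_{i+1} = (x_i − a_i)/7, with x_0 = x:
  x_0 = 37/16;  a_0 = 1;  x_1 = (x_0 − 1)/7 = 3/16
  x_1 = 3/16;  a_1 = 5;  x_2 = (x_1 − 5)/7 = -11/16
  x_2 = -11/16;  a_2 = 5;  x_3 = (x_2 − 5)/7 = -13/16
Digits: (1, 5, 5).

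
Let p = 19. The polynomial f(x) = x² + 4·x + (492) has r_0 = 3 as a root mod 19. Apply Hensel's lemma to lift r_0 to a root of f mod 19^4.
r_3 = 46268 (mod 130321)

Hensel: r_{i+1} = r_i − f(r_i)·(f′(r_i))^{-1} mod 19^{i+2}, f′(x) = 2x + 4. Iterate:
  r_0 = 3 (mod 19)
  r_1 = 60 (mod 361)
  r_2 = 5114 (mod 6859)
  r_3 = 46268 (mod 130321)
Final: r = 46268 satisfies f(r) ≡ 0 mod 19^4.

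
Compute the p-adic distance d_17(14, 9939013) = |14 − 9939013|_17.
d_17(14, 9939013) = 1/1419857

Step 1 — x − y = 14 − 9939013 = -9938999. Step 2 — v_17(-9938999) = 5 (factor: -9938999 = −(17^5 · 7); the sign does not affect v_p). Step 3 — |x − y|_17 = 17^{-5} = 1/1419857.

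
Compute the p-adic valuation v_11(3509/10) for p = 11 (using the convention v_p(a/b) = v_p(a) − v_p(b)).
v_11(3509/10) = 2

Factor powers of 11 from the numerator and denominator of the reduced fraction: 3509 = 11^2 · 29 and 10 = 11^0 · 10. Apply v_p(a/b) = v_p(a) − v_p(b): v_11(3509/10) = 2 − 0 = 2.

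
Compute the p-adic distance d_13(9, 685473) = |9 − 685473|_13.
d_13(9, 685473) = 1/28561

Step 1 — x − y = 9 − 685473 = -685464. Step 2 — v_13(-685464) = 4 (factor: -685464 = −(13^4 · 24); the sign does not affect v_p). Step 3 — |x − y|_13 = 13^{-4} = 1/28561.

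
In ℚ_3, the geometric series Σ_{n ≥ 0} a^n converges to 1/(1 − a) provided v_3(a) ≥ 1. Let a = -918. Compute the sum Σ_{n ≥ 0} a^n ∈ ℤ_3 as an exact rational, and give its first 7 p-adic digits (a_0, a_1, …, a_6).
Σ a^n = 1/(1 − a) = 1/919;  first 7 digits = (1, 0, 0, 2, 0, 2, 2)

v_3(a) = 3 ≥ 1, so the series converges in ℤ_3 to 1/(1 − a) = 1/(1 − (-918)) = 1/919. Expand this rational in ℤ_3: compute digits iteratively via d_i = x_i mod 3, x_{i+1} = (x_i − d_i)/3. The first 7 digits are (1, 0, 0, 2, 0, 2, 2).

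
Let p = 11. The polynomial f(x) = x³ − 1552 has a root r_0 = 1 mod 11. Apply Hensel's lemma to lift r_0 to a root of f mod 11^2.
r_1 = 34 (mod 121)

Hensel: r_{i+1} = r_i − f(r_i)/f′(r_i) mod 11^{i+2}, where f′(x) = 3x². Iterate:
  r_0 = 1 (mod 11)
  r_1 = 34 (mod 121)
Final: r = 34 with f(r) ≡ 0 mod 11^2.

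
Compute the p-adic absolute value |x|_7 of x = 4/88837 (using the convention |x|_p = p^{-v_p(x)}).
|4/88837|_7 = 2401

Step 1 — compute v_7(x) by factoring powers of 7 out of the numerator and denominator: v_7(4/88837) = -4. Step 2 — apply |x|_p = p^{-v_p(x)} = 7^{4} = 2401.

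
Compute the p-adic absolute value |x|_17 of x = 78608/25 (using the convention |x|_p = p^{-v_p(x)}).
|78608/25|_17 = 1/4913

Step 1 — compute v_17(x) by factoring powers of 17 out of the numerator and denominator: v_17(78608/25) = 3. Step 2 — apply |x|_p = p^{-v_p(x)} = 17^{-3} = 1/4913.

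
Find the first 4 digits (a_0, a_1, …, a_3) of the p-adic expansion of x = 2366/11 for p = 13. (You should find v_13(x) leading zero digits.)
(a_0, …, a_3) = (0, 0, 6, 2)

v_13(2366/11) = 2, so a_0 = ... = a_1 = 0. Factor out: x = 13^2 · u with u = 14/11 a unit in ℤ_13. Expand u iteratively via a_{v+i} = u_i mod 13, u_{i+1} = (u_i − a_{v+i})/13:
  u_0 = 14/11;  a_2 = 6;  u_1 = (u_0 − 6)/13 = -4/11
  u_1 = -4/11;  a_3 = 2;  u_2 = (u_1 − 2)/13 = -2/11
Digits: (0, 0, 6, 2).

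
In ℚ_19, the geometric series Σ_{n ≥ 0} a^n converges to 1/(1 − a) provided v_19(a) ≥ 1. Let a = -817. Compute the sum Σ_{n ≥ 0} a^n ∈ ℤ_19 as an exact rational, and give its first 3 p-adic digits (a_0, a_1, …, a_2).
Σ a^n = 1/(1 − a) = 1/818;  first 3 digits = (1, 14, 3)

v_19(a) = 1 ≥ 1, so the series converges in ℤ_19 to 1/(1 − a) = 1/(1 − (-817)) = 1/818. Expand this rational in ℤ_19: compute digits iteratively via d_i = x_i mod 19, x_{i+1} = (x_i − d_i)/19. The first 3 digits are (1, 14, 3).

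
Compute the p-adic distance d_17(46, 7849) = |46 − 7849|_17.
d_17(46, 7849) = 1/289

Step 1 — x − y = 46 − 7849 = -7803. Step 2 — v_17(-7803) = 2 (factor: -7803 = −(17^2 · 27); the sign does not affect v_p). Step 3 — |x − y|_17 = 17^{-2} = 1/289.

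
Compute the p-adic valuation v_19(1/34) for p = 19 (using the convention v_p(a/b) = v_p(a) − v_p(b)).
v_19(1/34) = 0

Factor powers of 19 from the numerator and denominator of the reduced fraction: 1 = 19^0 · 1 and 34 = 19^0 · 34. Apply v_p(a/b) = v_p(a) − v_p(b): v_19(1/34) = 0 − 0 = 0.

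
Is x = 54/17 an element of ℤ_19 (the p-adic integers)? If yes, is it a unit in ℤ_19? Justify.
x ∈ ℤ_19^× (unit); v_19(x) = 0

ℤ_19 = {x ∈ ℚ_19 : v_19(x) ≥ 0} and ℤ_19^× = {x ∈ ℤ_19 : v_19(x) = 0}. Here v_19(54/17) = v_19(num) − v_19(den) = 0; compare against these criteria.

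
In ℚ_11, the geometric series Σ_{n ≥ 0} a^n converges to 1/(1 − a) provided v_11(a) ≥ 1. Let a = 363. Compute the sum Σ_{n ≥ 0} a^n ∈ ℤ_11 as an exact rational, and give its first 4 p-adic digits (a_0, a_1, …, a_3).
Σ a^n = 1/(1 − a) = -1/362;  first 4 digits = (1, 0, 3, 0)

v_11(a) = 2 ≥ 1, so the series converges in ℤ_11 to 1/(1 − a) = 1/(1 − 363) = -1/362. Expand this rational in ℤ_11: compute digits iteratively via d_i = x_i mod 11, x_{i+1} = (x_i − d_i)/11. The first 4 digits are (1, 0, 3, 0).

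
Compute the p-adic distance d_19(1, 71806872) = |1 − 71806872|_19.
d_19(1, 71806872) = 1/2476099

Step 1 — x − y = 1 − 71806872 = -71806871. Step 2 — v_19(-71806871) = 5 (factor: -71806871 = −(19^5 · 29); the sign does not affect v_p). Step 3 — |x − y|_19 = 19^{-5} = 1/2476099.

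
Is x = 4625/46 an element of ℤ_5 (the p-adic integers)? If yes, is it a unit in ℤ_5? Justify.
x ∈ ℤ_5 but not a unit; v_5(x) = 3 > 0

ℤ_5 = {x ∈ ℚ_5 : v_5(x) ≥ 0} and ℤ_5^× = {x ∈ ℤ_5 : v_5(x) = 0}. Here v_5(4625/46) = v_5(num) − v_5(den) = 3; compare against these criteria.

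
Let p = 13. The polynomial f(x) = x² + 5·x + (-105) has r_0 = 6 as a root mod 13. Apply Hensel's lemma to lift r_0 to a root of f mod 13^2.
r_1 = 58 (mod 169)

Hensel: r_{i+1} = r_i − f(r_i)·(f′(r_i))^{-1} mod 13^{i+2}, f′(x) = 2x + 5. Iterate:
  r_0 = 6 (mod 13)
  r_1 = 58 (mod 169)
Final: r = 58 satisfies f(r) ≡ 0 mod 13^2.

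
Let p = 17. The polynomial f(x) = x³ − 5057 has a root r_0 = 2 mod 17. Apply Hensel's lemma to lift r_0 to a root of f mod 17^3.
r_2 = 495 (mod 4913)

Hensel: r_{i+1} = r_i − f(r_i)/f′(r_i) mod 17^{i+2}, where f′(x) = 3x². Iterate:
  r_0 = 2 (mod 17)
  r_1 = 206 (mod 289)
  r_2 = 495 (mod 4913)
Final: r = 495 with f(r) ≡ 0 mod 17^3.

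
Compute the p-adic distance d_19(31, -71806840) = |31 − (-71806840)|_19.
d_19(31, -71806840) = 1/2476099

Step 1 — x − y = 31 − (-71806840) = 71806871. Step 2 — v_19(71806871) = 5 (factor: 71806871 = (19^5 · 29); the sign does not affect v_p). Step 3 — |x − y|_19 = 19^{-5} = 1/2476099.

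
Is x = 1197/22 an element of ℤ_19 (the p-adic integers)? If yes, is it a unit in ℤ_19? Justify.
x ∈ ℤ_19 but not a unit; v_19(x) = 1 > 0

ℤ_19 = {x ∈ ℚ_19 : v_19(x) ≥ 0} and ℤ_19^× = {x ∈ ℤ_19 : v_19(x) = 0}. Here v_19(1197/22) = v_19(num) − v_19(den) = 1; compare against these criteria.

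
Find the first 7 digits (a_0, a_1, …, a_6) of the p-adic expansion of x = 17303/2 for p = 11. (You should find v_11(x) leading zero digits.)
(a_0, …, a_6) = (0, 0, 0, 1, 6, 5, 5)

v_11(17303/2) = 3, so a_0 = ... = a_2 = 0. Factor out: x = 11^3 · u with u = 13/2 a unit in ℤ_11. Expand u iteratively via a_{v+i} = u_i mod 11, u_{i+1} = (u_i − a_{v+i})/11:
  u_0 = 13/2;  a_3 = 1;  u_1 = (u_0 − 1)/11 = 1/2
  u_1 = 1/2;  a_4 = 6;  u_2 = (u_1 − 6)/11 = -1/2
  u_2 = -1/2;  a_5 = 5;  u_3 = (u_2 − 5)/11 = -1/2
  u_3 = -1/2;  a_6 = 5;  u_4 = (u_3 − 5)/11 = -1/2
Digits: (0, 0, 0, 1, 6, 5, 5).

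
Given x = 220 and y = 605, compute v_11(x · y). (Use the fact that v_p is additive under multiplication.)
v_11(133100) = 3

v_p(x) = 1 (factor: 220 = 11^1 · 20); v_p(y) = 2 (factor: 605 = 11^2 · 5). Additivity: v_p(xy) = v_p(x) + v_p(y) = 1 + 2 = 3. (Direct check: xy = 133100 = 11^3 · (100).)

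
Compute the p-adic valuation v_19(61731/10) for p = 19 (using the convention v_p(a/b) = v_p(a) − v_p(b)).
v_19(61731/10) = 3

Factor powers of 19 from the numerator and denominator of the reduced fraction: 61731 = 19^3 · 9 and 10 = 19^0 · 10. Apply v_p(a/b) = v_p(a) − v_p(b): v_19(61731/10) = 3 − 0 = 3.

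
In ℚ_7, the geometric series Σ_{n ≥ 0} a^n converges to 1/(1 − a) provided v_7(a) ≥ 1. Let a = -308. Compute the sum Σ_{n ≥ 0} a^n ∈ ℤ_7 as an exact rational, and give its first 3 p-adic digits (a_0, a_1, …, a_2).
Σ a^n = 1/(1 − a) = 1/309;  first 3 digits = (1, 5, 4)

v_7(a) = 1 ≥ 1, so the series converges in ℤ_7 to 1/(1 − a) = 1/(1 − (-308)) = 1/309. Expand this rational in ℤ_7: compute digits iteratively via d_i = x_i mod 7, x_{i+1} = (x_i − d_i)/7. The first 3 digits are (1, 5, 4).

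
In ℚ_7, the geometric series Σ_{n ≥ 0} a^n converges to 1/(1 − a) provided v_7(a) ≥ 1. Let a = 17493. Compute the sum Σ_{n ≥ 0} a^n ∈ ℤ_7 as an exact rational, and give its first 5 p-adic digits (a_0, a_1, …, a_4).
Σ a^n = 1/(1 − a) = -1/17492;  first 5 digits = (1, 0, 0, 2, 0)

v_7(a) = 3 ≥ 1, so the series converges in ℤ_7 to 1/(1 − a) = 1/(1 − 17493) = -1/17492. Expand this rational in ℤ_7: compute digits iteratively via d_i = x_i mod 7, x_{i+1} = (x_i − d_i)/7. The first 5 digits are (1, 0, 0, 2, 0).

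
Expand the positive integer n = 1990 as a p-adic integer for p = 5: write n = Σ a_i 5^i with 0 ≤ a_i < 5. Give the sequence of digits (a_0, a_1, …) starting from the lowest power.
(a_0, a_1, …) = (0, 3, 4, 0, 3)

Repeated division by 5 gives the digits low-to-high: 1990 = 3·5^1 + 4·5^2 + 3·5^4. Digit sequence: (0, 3, 4, 0, 3).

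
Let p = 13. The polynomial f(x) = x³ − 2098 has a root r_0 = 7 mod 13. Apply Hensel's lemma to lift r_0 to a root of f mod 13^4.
r_3 = 10459 (mod 28561)

Hensel: r_{i+1} = r_i − f(r_i)/f′(r_i) mod 13^{i+2}, where f′(x) = 3x². Iterate:
  r_0 = 7 (mod 13)
  r_1 = 150 (mod 169)
  r_2 = 1671 (mod 2197)
  r_3 = 10459 (mod 28561)
Final: r = 10459 with f(r) ≡ 0 mod 13^4.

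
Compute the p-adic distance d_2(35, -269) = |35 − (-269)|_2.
d_2(35, -269) = 1/16

Step 1 — x − y = 35 − (-269) = 304. Step 2 — v_2(304) = 4 (factor: 304 = (2^4 · 19); the sign does not affect v_p). Step 3 — |x − y|_2 = 2^{-4} = 1/16.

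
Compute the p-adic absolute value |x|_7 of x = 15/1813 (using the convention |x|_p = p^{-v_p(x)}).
|15/1813|_7 = 49

Step 1 — compute v_7(x) by factoring powers of 7 out of the numerator and denominator: v_7(15/1813) = -2. Step 2 — apply |x|_p = p^{-v_p(x)} = 7^{2} = 49.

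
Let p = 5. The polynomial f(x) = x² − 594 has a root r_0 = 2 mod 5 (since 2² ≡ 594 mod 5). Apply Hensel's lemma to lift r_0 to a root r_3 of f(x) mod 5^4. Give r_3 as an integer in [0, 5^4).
r_3 = 187 (mod 625)

Hensel's recurrence: r_{i+1} = r_i − f(r_i)·(f′(r_i))^{-1} mod 5^{i+2}, with f′(x) = 2x. Iterate:
  r_0 = 2 (mod 5)
  r_1 = 12 (mod 25)
  r_2 = 62 (mod 125)
  r_3 = 187 (mod 625)
Final: r_3 = 187, and one checks f(r_3) ≡ 0 mod 5^4.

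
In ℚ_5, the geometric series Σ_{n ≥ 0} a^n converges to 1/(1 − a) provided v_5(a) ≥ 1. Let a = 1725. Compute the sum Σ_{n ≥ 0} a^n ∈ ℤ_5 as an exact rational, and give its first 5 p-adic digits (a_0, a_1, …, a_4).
Σ a^n = 1/(1 − a) = -1/1724;  first 5 digits = (1, 0, 4, 3, 3)

v_5(a) = 2 ≥ 1, so the series converges in ℤ_5 to 1/(1 − a) = 1/(1 − 1725) = -1/1724. Expand this rational in ℤ_5: compute digits iteratively via d_i = x_i mod 5, x_{i+1} = (x_i − d_i)/5. The first 5 digits are (1, 0, 4, 3, 3).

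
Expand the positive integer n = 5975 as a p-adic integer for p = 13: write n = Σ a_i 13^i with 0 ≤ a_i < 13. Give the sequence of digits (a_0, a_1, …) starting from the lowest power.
(a_0, a_1, …) = (8, 4, 9, 2)

Repeated division by 13 gives the digits low-to-high: 5975 = 8 + 4·13^1 + 9·13^2 + 2·13^3. Digit sequence: (8, 4, 9, 2).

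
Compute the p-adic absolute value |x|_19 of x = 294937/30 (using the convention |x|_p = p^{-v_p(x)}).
|294937/30|_19 = 1/6859

Step 1 — compute v_19(x) by factoring powers of 19 out of the numerator and denominator: v_19(294937/30) = 3. Step 2 — apply |x|_p = p^{-v_p(x)} = 19^{-3} = 1/6859.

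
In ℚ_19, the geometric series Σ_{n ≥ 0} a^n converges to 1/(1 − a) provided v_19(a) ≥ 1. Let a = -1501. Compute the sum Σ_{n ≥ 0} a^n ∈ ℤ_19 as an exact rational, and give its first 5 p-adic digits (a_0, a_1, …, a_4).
Σ a^n = 1/(1 − a) = 1/1502;  first 5 digits = (1, 16, 4, 16, 7)

v_19(a) = 1 ≥ 1, so the series converges in ℤ_19 to 1/(1 − a) = 1/(1 − (-1501)) = 1/1502. Expand this rational in ℤ_19: compute digits iteratively via d_i = x_i mod 19, x_{i+1} = (x_i − d_i)/19. The first 5 digits are (1, 16, 4, 16, 7).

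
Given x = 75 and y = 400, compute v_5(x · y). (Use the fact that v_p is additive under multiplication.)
v_5(30000) = 4

v_p(x) = 2 (factor: 75 = 5^2 · 3); v_p(y) = 2 (factor: 400 = 5^2 · 16). Additivity: v_p(xy) = v_p(x) + v_p(y) = 2 + 2 = 4. (Direct check: xy = 30000 = 5^4 · (48).)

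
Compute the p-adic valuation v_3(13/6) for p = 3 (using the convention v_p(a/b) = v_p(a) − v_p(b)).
v_3(13/6) = -1

Factor powers of 3 from the numerator and denominator of the reduced fraction: 13 = 3^0 · 13 and 6 = 3^1 · 2. Apply v_p(a/b) = v_p(a) − v_p(b): v_3(13/6) = 0 − 1 = -1.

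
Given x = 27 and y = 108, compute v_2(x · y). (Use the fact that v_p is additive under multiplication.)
v_2(2916) = 2

v_p(x) = 0 (factor: 27 = 2^0 · 27); v_p(y) = 2 (factor: 108 = 2^2 · 27). Additivity: v_p(xy) = v_p(x) + v_p(y) = 0 + 2 = 2. (Direct check: xy = 2916 = 2^2 · (729).)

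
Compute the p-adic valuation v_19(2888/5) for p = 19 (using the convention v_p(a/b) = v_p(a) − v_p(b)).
v_19(2888/5) = 2

Factor powers of 19 from the numerator and denominator of the reduced fraction: 2888 = 19^2 · 8 and 5 = 19^0 · 5. Apply v_p(a/b) = v_p(a) − v_p(b): v_19(2888/5) = 2 − 0 = 2.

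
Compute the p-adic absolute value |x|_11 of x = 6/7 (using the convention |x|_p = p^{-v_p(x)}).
|6/7|_11 = 1

Step 1 — compute v_11(x) by factoring powers of 11 out of the numerator and denominator: v_11(6/7) = 0. Step 2 — apply |x|_p = p^{-v_p(x)} = 11^{0} = 1.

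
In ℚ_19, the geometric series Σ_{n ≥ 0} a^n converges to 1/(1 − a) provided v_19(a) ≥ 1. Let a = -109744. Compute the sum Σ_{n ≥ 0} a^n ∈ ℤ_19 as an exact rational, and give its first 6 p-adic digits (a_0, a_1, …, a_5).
Σ a^n = 1/(1 − a) = 1/109745;  first 6 digits = (1, 0, 0, 3, 18, 18)

v_19(a) = 3 ≥ 1, so the series converges in ℤ_19 to 1/(1 − a) = 1/(1 − (-109744)) = 1/109745. Expand this rational in ℤ_19: compute digits iteratively via d_i = x_i mod 19, x_{i+1} = (x_i − d_i)/19. The first 6 digits are (1, 0, 0, 3, 18, 18).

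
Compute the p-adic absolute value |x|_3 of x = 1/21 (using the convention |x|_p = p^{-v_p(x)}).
|1/21|_3 = 3

Step 1 — compute v_3(x) by factoring powers of 3 out of the numerator and denominator: v_3(1/21) = -1. Step 2 — apply |x|_p = p^{-v_p(x)} = 3^{1} = 3.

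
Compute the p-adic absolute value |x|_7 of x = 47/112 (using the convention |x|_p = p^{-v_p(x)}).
|47/112|_7 = 7

Step 1 — compute v_7(x) by factoring powers of 7 out of the numerator and denominator: v_7(47/112) = -1. Step 2 — apply |x|_p = p^{-v_p(x)} = 7^{1} = 7.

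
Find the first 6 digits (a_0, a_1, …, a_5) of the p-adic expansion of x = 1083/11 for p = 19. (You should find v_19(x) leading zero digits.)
(a_0, …, a_5) = (0, 0, 2, 12, 8, 3)

v_19(1083/11) = 2, so a_0 = ... = a_1 = 0. Factor out: x = 19^2 · u with u = 3/11 a unit in ℤ_19. Expand u iteratively via a_{v+i} = u_i mod 19, u_{i+1} = (u_i − a_{v+i})/19:
  u_0 = 3/11;  a_2 = 2;  u_1 = (u_0 − 2)/19 = -1/11
  u_1 = -1/11;  a_3 = 12;  u_2 = (u_1 − 12)/19 = -7/11
  u_2 = -7/11;  a_4 = 8;  u_3 = (u_2 − 8)/19 = -5/11
  u_3 = -5/11;  a_5 = 3;  u_4 = (u_3 − 3)/19 = -2/11
Digits: (0, 0, 2, 12, 8, 3).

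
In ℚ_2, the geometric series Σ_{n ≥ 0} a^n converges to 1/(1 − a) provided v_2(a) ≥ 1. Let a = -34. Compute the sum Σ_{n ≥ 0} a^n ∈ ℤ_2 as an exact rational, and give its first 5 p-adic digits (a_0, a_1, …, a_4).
Σ a^n = 1/(1 − a) = 1/35;  first 5 digits = (1, 1, 0, 1, 0)

v_2(a) = 1 ≥ 1, so the series converges in ℤ_2 to 1/(1 − a) = 1/(1 − (-34)) = 1/35. Expand this rational in ℤ_2: compute digits iteratively via d_i = x_i mod 2, x_{i+1} = (x_i − d_i)/2. The first 5 digits are (1, 1, 0, 1, 0).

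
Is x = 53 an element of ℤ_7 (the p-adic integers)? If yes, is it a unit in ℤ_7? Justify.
x ∈ ℤ_7^× (unit); v_7(x) = 0

ℤ_7 = {x ∈ ℚ_7 : v_7(x) ≥ 0} and ℤ_7^× = {x ∈ ℤ_7 : v_7(x) = 0}. Here v_7(53) = v_7(num) − v_7(den) = 0; compare against these criteria.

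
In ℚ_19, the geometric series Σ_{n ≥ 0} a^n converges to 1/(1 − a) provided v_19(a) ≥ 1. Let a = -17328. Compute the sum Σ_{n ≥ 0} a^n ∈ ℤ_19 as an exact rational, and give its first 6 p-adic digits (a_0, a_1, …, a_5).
Σ a^n = 1/(1 − a) = 1/17329;  first 6 digits = (1, 0, 9, 16, 4, 7)

v_19(a) = 2 ≥ 1, so the series converges in ℤ_19 to 1/(1 − a) = 1/(1 − (-17328)) = 1/17329. Expand this rational in ℤ_19: compute digits iteratively via d_i = x_i mod 19, x_{i+1} = (x_i − d_i)/19. The first 6 digits are (1, 0, 9, 16, 4, 7).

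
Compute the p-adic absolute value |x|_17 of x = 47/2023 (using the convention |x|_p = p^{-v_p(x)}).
|47/2023|_17 = 289

Step 1 — compute v_17(x) by factoring powers of 17 out of the numerator and denominator: v_17(47/2023) = -2. Step 2 — apply |x|_p = p^{-v_p(x)} = 17^{2} = 289.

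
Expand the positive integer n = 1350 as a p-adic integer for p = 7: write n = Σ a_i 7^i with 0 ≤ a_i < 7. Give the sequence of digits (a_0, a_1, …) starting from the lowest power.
(a_0, a_1, …) = (6, 3, 6, 3)

Repeated division by 7 gives the digits low-to-high: 1350 = 6 + 3·7^1 + 6·7^2 + 3·7^3. Digit sequence: (6, 3, 6, 3).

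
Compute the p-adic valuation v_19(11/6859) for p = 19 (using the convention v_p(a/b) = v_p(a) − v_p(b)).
v_19(11/6859) = -3

Factor powers of 19 from the numerator and denominator of the reduced fraction: 11 = 19^0 · 11 and 6859 = 19^3 · 1. Apply v_p(a/b) = v_p(a) − v_p(b): v_19(11/6859) = 0 − 3 = -3.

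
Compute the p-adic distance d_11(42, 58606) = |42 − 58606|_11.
d_11(42, 58606) = 1/14641

Step 1 — x − y = 42 − 58606 = -58564. Step 2 — v_11(-58564) = 4 (factor: -58564 = −(11^4 · 4); the sign does not affect v_p). Step 3 — |x − y|_11 = 11^{-4} = 1/14641.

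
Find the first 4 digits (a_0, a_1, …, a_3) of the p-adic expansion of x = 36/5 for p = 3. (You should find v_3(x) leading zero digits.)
(a_0, …, a_3) = (0, 0, 2, 2)

v_3(36/5) = 2, so a_0 = ... = a_1 = 0. Factor out: x = 3^2 · u with u = 4/5 a unit in ℤ_3. Expand u iteratively via a_{v+i} = u_i mod 3, u_{i+1} = (u_i − a_{v+i})/3:
  u_0 = 4/5;  a_2 = 2;  u_1 = (u_0 − 2)/3 = -2/5
  u_1 = -2/5;  a_3 = 2;  u_2 = (u_1 − 2)/3 = -4/5
Digits: (0, 0, 2, 2).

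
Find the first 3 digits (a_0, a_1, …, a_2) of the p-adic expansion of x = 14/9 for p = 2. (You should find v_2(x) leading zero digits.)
(a_0, …, a_2) = (0, 1, 1)

v_2(14/9) = 1, so a_0 = ... = a_0 = 0. Factor out: x = 2^1 · u with u = 7/9 a unit in ℤ_2. Expand u iteratively via a_{v+i} = u_i mod 2, u_{i+1} = (u_i − a_{v+i})/2:
  u_0 = 7/9;  a_1 = 1;  u_1 = (u_0 − 1)/2 = -1/9
  u_1 = -1/9;  a_2 = 1;  u_2 = (u_1 − 1)/2 = -5/9
Digits: (0, 1, 1).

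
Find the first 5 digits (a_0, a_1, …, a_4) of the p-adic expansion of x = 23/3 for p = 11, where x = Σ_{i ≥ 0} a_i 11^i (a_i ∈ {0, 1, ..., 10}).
(a_0, …, a_4) = (4, 4, 7, 3, 7)

v_11(23/3) = 0 (numerator and denominator both coprime to 11), so x ∈ ℤ_11^×. Compute digits iteratively via a_i = x_i mod 11, x_{i+1} = (x_i − a_i)/11, with x_0 = x:
  x_0 = 23/3;  a_0 = 4;  x_1 = (x_0 − 4)/11 = 1/3
  x_1 = 1/3;  a_1 = 4;  x_2 = (x_1 − 4)/11 = -1/3
  x_2 = -1/3;  a_2 = 7;  x_3 = (x_2 − 7)/11 = -2/3
  x_3 = -2/3;  a_3 = 3;  x_4 = (x_3 − 3)/11 = -1/3
  x_4 = -1/3;  a_4 = 7;  x_5 = (x_4 − 7)/11 = -2/3
Digits: (4, 4, 7, 3, 7).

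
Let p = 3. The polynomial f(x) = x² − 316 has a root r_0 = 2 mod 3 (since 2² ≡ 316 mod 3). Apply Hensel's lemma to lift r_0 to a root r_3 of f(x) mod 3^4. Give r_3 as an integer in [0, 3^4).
r_3 = 44 (mod 81)

Hensel's recurrence: r_{i+1} = r_i − f(r_i)·(f′(r_i))^{-1} mod 3^{i+2}, with f′(x) = 2x. Iterate:
  r_0 = 2 (mod 3)
  r_1 = 8 (mod 9)
  r_2 = 17 (mod 27)
  r_3 = 44 (mod 81)
Final: r_3 = 44, and one checks f(r_3) ≡ 0 mod 3^4.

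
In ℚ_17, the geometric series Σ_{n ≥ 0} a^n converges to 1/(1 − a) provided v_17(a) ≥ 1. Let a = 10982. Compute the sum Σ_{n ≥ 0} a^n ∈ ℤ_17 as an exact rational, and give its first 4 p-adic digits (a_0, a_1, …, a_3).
Σ a^n = 1/(1 − a) = -1/10981;  first 4 digits = (1, 0, 4, 2)

v_17(a) = 2 ≥ 1, so the series converges in ℤ_17 to 1/(1 − a) = 1/(1 − 10982) = -1/10981. Expand this rational in ℤ_17: compute digits iteratively via d_i = x_i mod 17, x_{i+1} = (x_i − d_i)/17. The first 4 digits are (1, 0, 4, 2).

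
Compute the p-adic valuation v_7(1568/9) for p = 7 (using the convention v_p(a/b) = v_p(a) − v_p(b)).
v_7(1568/9) = 2

Factor powers of 7 from the numerator and denominator of the reduced fraction: 1568 = 7^2 · 32 and 9 = 7^0 · 9. Apply v_p(a/b) = v_p(a) − v_p(b): v_7(1568/9) = 2 − 0 = 2.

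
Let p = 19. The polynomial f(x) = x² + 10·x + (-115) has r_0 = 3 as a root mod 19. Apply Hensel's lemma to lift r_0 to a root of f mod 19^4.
r_3 = 101900 (mod 130321)

Hensel: r_{i+1} = r_i − f(r_i)·(f′(r_i))^{-1} mod 19^{i+2}, f′(x) = 2x + 10. Iterate:
  r_0 = 3 (mod 19)
  r_1 = 98 (mod 361)
  r_2 = 5874 (mod 6859)
  r_3 = 101900 (mod 130321)
Final: r = 101900 satisfies f(r) ≡ 0 mod 19^4.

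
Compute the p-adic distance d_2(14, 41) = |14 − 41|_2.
d_2(14, 41) = 1

Step 1 — x − y = 14 − 41 = -27. Step 2 — v_2(-27) = 0 (factor: -27 = −(2^0 · 27); the sign does not affect v_p). Step 3 — |x − y|_2 = 2^{0} = 1.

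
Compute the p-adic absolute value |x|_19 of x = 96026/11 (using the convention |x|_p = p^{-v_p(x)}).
|96026/11|_19 = 1/6859

Step 1 — compute v_19(x) by factoring powers of 19 out of the numerator and denominator: v_19(96026/11) = 3. Step 2 — apply |x|_p = p^{-v_p(x)} = 19^{-3} = 1/6859.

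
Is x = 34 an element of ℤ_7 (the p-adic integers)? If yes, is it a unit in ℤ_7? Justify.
x ∈ ℤ_7^× (unit); v_7(x) = 0

ℤ_7 = {x ∈ ℚ_7 : v_7(x) ≥ 0} and ℤ_7^× = {x ∈ ℤ_7 : v_7(x) = 0}. Here v_7(34) = v_7(num) − v_7(den) = 0; compare against these criteria.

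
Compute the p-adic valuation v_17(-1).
v_17(-1) = 0

v_17(n) is the largest exponent k such that 17^k divides n. Factor out: -1 = -17^0 · 1. (Sign doesn't affect v_p.) So v_17(-1) = 0.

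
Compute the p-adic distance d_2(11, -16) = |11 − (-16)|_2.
d_2(11, -16) = 1

Step 1 — x − y = 11 − (-16) = 27. Step 2 — v_2(27) = 0 (factor: 27 = (2^0 · 27); the sign does not affect v_p). Step 3 — |x − y|_2 = 2^{0} = 1.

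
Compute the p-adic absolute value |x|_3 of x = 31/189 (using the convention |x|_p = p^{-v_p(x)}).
|31/189|_3 = 27

Step 1 — compute v_3(x) by factoring powers of 3 out of the numerator and denominator: v_3(31/189) = -3. Step 2 — apply |x|_p = p^{-v_p(x)} = 3^{3} = 27.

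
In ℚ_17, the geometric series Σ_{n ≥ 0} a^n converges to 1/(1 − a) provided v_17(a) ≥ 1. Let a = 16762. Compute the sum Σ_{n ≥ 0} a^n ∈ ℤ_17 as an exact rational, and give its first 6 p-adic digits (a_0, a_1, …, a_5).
Σ a^n = 1/(1 − a) = -1/16761;  first 6 digits = (1, 0, 7, 3, 15, 10)

v_17(a) = 2 ≥ 1, so the series converges in ℤ_17 to 1/(1 − a) = 1/(1 − 16762) = -1/16761. Expand this rational in ℤ_17: compute digits iteratively via d_i = x_i mod 17, x_{i+1} = (x_i − d_i)/17. The first 6 digits are (1, 0, 7, 3, 15, 10).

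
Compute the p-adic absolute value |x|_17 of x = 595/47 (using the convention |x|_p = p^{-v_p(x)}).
|595/47|_17 = 1/17

Step 1 — compute v_17(x) by factoring powers of 17 out of the numerator and denominator: v_17(595/47) = 1. Step 2 — apply |x|_p = p^{-v_p(x)} = 17^{-1} = 1/17.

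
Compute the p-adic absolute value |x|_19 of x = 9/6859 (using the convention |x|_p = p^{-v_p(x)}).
|9/6859|_19 = 6859

Step 1 — compute v_19(x) by factoring powers of 19 out of the numerator and denominator: v_19(9/6859) = -3. Step 2 — apply |x|_p = p^{-v_p(x)} = 19^{3} = 6859.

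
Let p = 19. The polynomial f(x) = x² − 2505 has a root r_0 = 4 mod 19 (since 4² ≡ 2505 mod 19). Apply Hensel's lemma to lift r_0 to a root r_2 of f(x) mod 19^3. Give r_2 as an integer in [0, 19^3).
r_2 = 6046 (mod 6859)

Hensel's recurrence: r_{i+1} = r_i − f(r_i)·(f′(r_i))^{-1} mod 19^{i+2}, with f′(x) = 2x. Iterate:
  r_0 = 4 (mod 19)
  r_1 = 270 (mod 361)
  r_2 = 6046 (mod 6859)
Final: r_2 = 6046, and one checks f(r_2) ≡ 0 mod 19^3.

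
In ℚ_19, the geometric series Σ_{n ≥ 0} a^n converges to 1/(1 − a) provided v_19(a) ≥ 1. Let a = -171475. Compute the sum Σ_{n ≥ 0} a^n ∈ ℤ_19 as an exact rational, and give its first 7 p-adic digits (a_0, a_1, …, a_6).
Σ a^n = 1/(1 − a) = 1/171476;  first 7 digits = (1, 0, 0, 13, 17, 18, 16)

v_19(a) = 3 ≥ 1, so the series converges in ℤ_19 to 1/(1 − a) = 1/(1 − (-171475)) = 1/171476. Expand this rational in ℤ_19: compute digits iteratively via d_i = x_i mod 19, x_{i+1} = (x_i − d_i)/19. The first 7 digits are (1, 0, 0, 13, 17, 18, 16).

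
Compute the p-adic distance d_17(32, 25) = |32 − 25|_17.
d_17(32, 25) = 1

Step 1 — x − y = 32 − 25 = 7. Step 2 — v_17(7) = 0 (factor: 7 = (17^0 · 7); the sign does not affect v_p). Step 3 — |x − y|_17 = 17^{0} = 1.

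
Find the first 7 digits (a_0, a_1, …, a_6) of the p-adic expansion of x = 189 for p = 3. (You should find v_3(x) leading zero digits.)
(a_0, …, a_6) = (0, 0, 0, 1, 2, 0, 0)

v_3(189) = 3, so a_0 = ... = a_2 = 0. Factor out: x = 3^3 · u with u = 7 a unit in ℤ_3. Expand u iteratively via a_{v+i} = u_i mod 3, u_{i+1} = (u_i − a_{v+i})/3:
  u_0 = 7;  a_3 = 1;  u_1 = (u_0 − 1)/3 = 2
  u_1 = 2;  a_4 = 2;  u_2 = (u_1 − 2)/3 = 0
  u_2 = 0;  a_5 = 0;  u_3 = (u_2 − 0)/3 = 0
  u_3 = 0;  a_6 = 0;  u_4 = (u_3 − 0)/3 = 0
Digits: (0, 0, 0, 1, 2, 0, 0).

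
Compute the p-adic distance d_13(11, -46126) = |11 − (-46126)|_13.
d_13(11, -46126) = 1/2197

Step 1 — x − y = 11 − (-46126) = 46137. Step 2 — v_13(46137) = 3 (factor: 46137 = (13^3 · 21); the sign does not affect v_p). Step 3 — |x − y|_13 = 13^{-3} = 1/2197.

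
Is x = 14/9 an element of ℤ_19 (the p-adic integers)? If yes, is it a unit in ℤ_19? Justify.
x ∈ ℤ_19^× (unit); v_19(x) = 0

ℤ_19 = {x ∈ ℚ_19 : v_19(x) ≥ 0} and ℤ_19^× = {x ∈ ℤ_19 : v_19(x) = 0}. Here v_19(14/9) = v_19(num) − v_19(den) = 0; compare against these criteria.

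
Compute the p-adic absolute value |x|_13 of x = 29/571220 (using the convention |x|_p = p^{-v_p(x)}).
|29/571220|_13 = 28561

Step 1 — compute v_13(x) by factoring powers of 13 out of the numerator and denominator: v_13(29/571220) = -4. Step 2 — apply |x|_p = p^{-v_p(x)} = 13^{4} = 28561.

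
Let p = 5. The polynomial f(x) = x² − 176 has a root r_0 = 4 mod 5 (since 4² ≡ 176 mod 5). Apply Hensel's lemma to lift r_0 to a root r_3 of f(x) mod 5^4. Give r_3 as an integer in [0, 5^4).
r_3 = 224 (mod 625)

Hensel's recurrence: r_{i+1} = r_i − f(r_i)·(f′(r_i))^{-1} mod 5^{i+2}, with f′(x) = 2x. Iterate:
  r_0 = 4 (mod 5)
  r_1 = 24 (mod 25)
  r_2 = 99 (mod 125)
  r_3 = 224 (mod 625)
Final: r_3 = 224, and one checks f(r_3) ≡ 0 mod 5^4.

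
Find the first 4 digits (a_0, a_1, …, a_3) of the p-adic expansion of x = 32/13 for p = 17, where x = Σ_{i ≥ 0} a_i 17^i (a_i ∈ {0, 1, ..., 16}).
(a_0, …, a_3) = (9, 14, 7, 10)

v_17(32/13) = 0 (numerator and denominator both coprime to 17), so x ∈ ℤ_17^×. Compute digits iteratively via a_i = x_i mod 17, x_{i+1} = (x_i − a_i)/17, with x_0 = x:
  x_0 = 32/13;  a_0 = 9;  x_1 = (x_0 − 9)/17 = -5/13
  x_1 = -5/13;  a_1 = 14;  x_2 = (x_1 − 14)/17 = -11/13
  x_2 = -11/13;  a_2 = 7;  x_3 = (x_2 − 7)/17 = -6/13
  x_3 = -6/13;  a_3 = 10;  x_4 = (x_3 − 10)/17 = -8/13
Digits: (9, 14, 7, 10).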